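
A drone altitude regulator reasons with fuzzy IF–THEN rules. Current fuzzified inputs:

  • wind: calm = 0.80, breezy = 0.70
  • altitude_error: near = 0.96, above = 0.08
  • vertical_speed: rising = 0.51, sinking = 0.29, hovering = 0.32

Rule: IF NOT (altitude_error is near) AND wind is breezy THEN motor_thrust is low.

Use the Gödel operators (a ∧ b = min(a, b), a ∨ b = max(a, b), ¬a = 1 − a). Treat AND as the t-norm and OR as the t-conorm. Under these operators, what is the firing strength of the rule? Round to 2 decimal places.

0.04

firing strength: ¬near=1−0.96=0.04, breezy=0.70; AND[min(a, b)] → w = 0.04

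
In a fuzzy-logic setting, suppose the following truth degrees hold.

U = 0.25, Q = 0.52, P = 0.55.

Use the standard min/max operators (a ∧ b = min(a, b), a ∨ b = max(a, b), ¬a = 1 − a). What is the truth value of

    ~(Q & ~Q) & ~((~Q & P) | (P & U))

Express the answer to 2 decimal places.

~Q = 1 − 0.52 = 0.48
Q & ~Q = min(a, b) on (0.52, 0.48) = 0.48
~(Q & ~Q) = 1 − 0.48 = 0.52
~Q = 1 − 0.52 = 0.48
~Q & P = min(a, b) on (0.48, 0.55) = 0.48
P & U = min(a, b) on (0.55, 0.25) = 0.25
(~Q & P) | (P & U) = max(a, b) on (0.48, 0.25) = 0.48
~((~Q & P) | (P & U)) = 1 − 0.48 = 0.52
~(Q & ~Q) & ~((~Q & P) | (P & U)) = min(a, b) on (0.52, 0.52) = 0.52

0.52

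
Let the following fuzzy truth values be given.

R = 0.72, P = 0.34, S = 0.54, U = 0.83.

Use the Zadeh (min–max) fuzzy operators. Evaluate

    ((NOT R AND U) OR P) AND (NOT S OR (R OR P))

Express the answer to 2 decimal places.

0.34

NOT R = 1 − 0.72 = 0.28
NOT R AND U = min(a, b) on (0.28, 0.83) = 0.28
(NOT R AND U) OR P = max(a, b) on (0.28, 0.34) = 0.34
NOT S = 1 − 0.54 = 0.46
R OR P = max(a, b) on (0.72, 0.34) = 0.72
NOT S OR (R OR P) = max(a, b) on (0.46, 0.72) = 0.72
((NOT R AND U) OR P) AND (NOT S OR (R OR P)) = min(a, b) on (0.34, 0.72) = 0.34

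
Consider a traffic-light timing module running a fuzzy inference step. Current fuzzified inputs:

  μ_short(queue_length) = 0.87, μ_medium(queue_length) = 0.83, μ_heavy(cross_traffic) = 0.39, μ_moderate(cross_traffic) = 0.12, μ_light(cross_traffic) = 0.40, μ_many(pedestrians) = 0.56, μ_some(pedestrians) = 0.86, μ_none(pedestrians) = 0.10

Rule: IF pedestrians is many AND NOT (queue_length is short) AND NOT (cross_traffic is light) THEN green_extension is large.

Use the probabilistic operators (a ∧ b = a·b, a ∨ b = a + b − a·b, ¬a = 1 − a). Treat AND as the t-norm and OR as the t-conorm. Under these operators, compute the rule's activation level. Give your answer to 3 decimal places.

0.044

firing strength: many=0.56, ¬short=1−0.87=0.13, ¬light=1−0.40=0.60; AND[a·b] → w = 0.0437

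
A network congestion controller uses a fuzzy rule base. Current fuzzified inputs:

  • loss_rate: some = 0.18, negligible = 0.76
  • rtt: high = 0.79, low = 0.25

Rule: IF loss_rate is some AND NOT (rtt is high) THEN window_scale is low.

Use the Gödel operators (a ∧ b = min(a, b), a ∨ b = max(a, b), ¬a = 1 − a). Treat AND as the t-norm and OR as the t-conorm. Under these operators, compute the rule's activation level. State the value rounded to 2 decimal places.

0.18

firing strength: some=0.18, ¬high=1−0.79=0.21; AND[min(a, b)] → w = 0.18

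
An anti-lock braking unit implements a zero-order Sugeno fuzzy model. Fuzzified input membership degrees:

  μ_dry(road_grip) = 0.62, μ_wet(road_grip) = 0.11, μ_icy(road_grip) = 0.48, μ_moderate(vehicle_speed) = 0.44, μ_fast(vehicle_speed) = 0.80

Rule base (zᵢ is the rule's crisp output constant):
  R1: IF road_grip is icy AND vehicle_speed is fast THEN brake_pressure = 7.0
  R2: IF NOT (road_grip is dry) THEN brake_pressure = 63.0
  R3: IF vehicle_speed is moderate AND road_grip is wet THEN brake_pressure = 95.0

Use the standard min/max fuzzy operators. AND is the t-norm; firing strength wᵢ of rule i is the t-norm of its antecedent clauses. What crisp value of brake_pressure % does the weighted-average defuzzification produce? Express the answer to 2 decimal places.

R1 (z=7.0): icy=0.48, fast=0.80; AND[min(a, b)] → w = 0.48
R2 (z=63.0): ¬dry=1−0.62=0.38 → w = 0.38
R3 (z=95.0): moderate=0.44, wet=0.11; AND[min(a, b)] → w = 0.11
Weighted average = (0.48·7.0 + 0.38·63.0 + 0.11·95.0) / (0.48 + 0.38 + 0.11)
  = 37.7500 / 0.9700 = 38.92

38.92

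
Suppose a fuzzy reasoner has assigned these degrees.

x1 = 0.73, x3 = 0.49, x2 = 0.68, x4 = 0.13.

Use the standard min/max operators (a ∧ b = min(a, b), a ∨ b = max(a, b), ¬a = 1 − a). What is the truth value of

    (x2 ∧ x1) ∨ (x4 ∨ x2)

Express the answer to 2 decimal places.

0.68

x2 ∧ x1 = min(a, b) on (0.68, 0.73) = 0.68
x4 ∨ x2 = max(a, b) on (0.13, 0.68) = 0.68
(x2 ∧ x1) ∨ (x4 ∨ x2) = max(a, b) on (0.68, 0.68) = 0.68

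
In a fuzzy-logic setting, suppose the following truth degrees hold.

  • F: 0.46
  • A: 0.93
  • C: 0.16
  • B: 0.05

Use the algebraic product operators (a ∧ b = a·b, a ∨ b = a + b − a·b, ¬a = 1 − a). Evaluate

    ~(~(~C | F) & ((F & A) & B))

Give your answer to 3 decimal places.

0.998

~C = 1 − 0.1600 = 0.8400
~C | F = a + b − a·b on (0.8400, 0.4600) = 0.9136
~(~C | F) = 1 − 0.9136 = 0.0864
F & A = a·b on (0.4600, 0.9300) = 0.4278
(F & A) & B = a·b on (0.4278, 0.0500) = 0.0214
~(~C | F) & ((F & A) & B) = a·b on (0.0864, 0.0214) = 0.0018
~(~(~C | F) & ((F & A) & B)) = 1 − 0.0018 = 0.9982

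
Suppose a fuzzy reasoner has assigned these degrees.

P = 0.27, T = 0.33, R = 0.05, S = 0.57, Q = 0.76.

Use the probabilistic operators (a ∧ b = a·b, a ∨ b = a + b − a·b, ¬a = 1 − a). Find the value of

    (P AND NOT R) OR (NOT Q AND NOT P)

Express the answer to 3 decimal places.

0.387

NOT R = 1 − 0.0500 = 0.9500
P AND NOT R = a·b on (0.2700, 0.9500) = 0.2565
NOT Q = 1 − 0.7600 = 0.2400
NOT P = 1 − 0.2700 = 0.7300
NOT Q AND NOT P = a·b on (0.2400, 0.7300) = 0.1752
(P AND NOT R) OR (NOT Q AND NOT P) = a + b − a·b on (0.2565, 0.1752) = 0.3868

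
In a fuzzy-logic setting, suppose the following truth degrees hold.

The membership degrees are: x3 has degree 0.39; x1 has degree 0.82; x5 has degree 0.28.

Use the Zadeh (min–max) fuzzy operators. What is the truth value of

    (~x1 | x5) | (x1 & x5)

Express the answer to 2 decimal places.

~x1 = 1 − 0.82 = 0.18
~x1 | x5 = max(a, b) on (0.18, 0.28) = 0.28
x1 & x5 = min(a, b) on (0.82, 0.28) = 0.28
(~x1 | x5) | (x1 & x5) = max(a, b) on (0.28, 0.28) = 0.28

0.28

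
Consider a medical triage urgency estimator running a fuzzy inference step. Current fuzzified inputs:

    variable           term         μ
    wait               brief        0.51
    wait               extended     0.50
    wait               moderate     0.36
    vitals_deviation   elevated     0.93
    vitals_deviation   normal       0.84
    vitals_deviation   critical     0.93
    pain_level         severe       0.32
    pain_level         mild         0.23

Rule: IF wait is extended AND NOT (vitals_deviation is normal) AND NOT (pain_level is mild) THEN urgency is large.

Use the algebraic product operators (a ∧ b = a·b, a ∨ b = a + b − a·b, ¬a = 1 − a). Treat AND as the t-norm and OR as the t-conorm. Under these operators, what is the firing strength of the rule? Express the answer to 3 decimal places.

firing strength: extended=0.50, ¬normal=1−0.84=0.16, ¬mild=1−0.23=0.77; AND[a·b] → w = 0.0616

0.062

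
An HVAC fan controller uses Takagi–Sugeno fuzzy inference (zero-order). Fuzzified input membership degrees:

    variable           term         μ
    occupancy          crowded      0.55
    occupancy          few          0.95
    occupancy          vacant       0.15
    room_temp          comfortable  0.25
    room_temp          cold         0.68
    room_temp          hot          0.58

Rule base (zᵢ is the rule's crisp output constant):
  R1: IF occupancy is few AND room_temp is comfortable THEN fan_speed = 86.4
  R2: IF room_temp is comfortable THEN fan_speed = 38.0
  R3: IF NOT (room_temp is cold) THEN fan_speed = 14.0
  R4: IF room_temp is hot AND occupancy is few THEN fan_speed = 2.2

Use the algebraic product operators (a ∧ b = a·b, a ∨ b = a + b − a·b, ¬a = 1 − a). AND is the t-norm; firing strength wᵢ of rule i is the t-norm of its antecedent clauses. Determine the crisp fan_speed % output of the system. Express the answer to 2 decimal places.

R1 (z=86.4): few=0.95, comfortable=0.25; AND[a·b] → w = 0.2375
R2 (z=38.0): comfortable=0.25 → w = 0.2500
R3 (z=14.0): ¬cold=1−0.68=0.32 → w = 0.3200
R4 (z=2.2): hot=0.58, few=0.95; AND[a·b] → w = 0.5510
Weighted average = (0.2375·86.4 + 0.2500·38.0 + 0.3200·14.0 + 0.5510·2.2) / (0.2375 + 0.2500 + 0.3200 + 0.5510)
  = 35.7122 / 1.3585 = 26.29

26.29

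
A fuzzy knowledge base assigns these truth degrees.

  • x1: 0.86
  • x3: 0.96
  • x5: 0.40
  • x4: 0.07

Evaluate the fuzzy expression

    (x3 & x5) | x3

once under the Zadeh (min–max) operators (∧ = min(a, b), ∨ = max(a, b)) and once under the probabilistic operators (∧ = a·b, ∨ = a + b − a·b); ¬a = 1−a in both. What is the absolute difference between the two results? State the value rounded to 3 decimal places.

Under Zadeh (min–max):
  x3 & x5 = min(a, b) on (0.96, 0.40) = 0.40
  (x3 & x5) | x3 = max(a, b) on (0.40, 0.96) = 0.96
  → value = 0.9600
Under probabilistic:
  x3 & x5 = a·b on (0.9600, 0.4000) = 0.3840
  (x3 & x5) | x3 = a + b − a·b on (0.3840, 0.9600) = 0.9754
  → value = 0.9754
|0.9600 − 0.9754| = 0.015

0.015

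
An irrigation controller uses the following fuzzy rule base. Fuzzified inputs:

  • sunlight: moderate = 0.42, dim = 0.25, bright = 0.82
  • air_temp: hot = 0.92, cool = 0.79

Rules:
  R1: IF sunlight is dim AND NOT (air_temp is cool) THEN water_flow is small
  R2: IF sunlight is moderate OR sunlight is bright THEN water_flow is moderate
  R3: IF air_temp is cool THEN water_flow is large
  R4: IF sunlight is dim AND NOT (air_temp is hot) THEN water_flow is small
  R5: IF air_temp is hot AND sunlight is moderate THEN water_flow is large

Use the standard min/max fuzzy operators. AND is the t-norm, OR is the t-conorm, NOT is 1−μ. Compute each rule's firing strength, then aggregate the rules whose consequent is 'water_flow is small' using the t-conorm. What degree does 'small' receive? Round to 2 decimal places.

R1: dim=0.25, ¬cool=1−0.79=0.21; AND[min(a, b)] → w = 0.21
R2: moderate=0.42, bright=0.82; OR[max(a, b)] → w = 0.82
R3: cool=0.79 → w = 0.79
R4: dim=0.25, ¬hot=1−0.92=0.08; AND[min(a, b)] → w = 0.08
R5: hot=0.92, moderate=0.42; AND[min(a, b)] → w = 0.42
Rules with consequent 'small': {R1, R4} → strengths 0.21, 0.08
Aggregate via t-conorm [max(a, b)]: 0.21

0.21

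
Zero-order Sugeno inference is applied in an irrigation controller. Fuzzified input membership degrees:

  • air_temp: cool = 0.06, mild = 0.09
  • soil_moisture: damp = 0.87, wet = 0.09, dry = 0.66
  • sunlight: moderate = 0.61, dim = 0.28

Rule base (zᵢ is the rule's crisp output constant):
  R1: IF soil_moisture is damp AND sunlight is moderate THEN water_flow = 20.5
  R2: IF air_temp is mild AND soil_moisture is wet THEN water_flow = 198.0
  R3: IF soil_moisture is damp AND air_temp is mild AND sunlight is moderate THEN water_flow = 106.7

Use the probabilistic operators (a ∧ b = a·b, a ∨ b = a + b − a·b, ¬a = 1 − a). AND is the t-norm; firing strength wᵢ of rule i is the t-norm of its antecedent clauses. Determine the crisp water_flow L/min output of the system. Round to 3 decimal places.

29.970

R1 (z=20.5): damp=0.87, moderate=0.61; AND[a·b] → w = 0.5307
R2 (z=198.0): mild=0.09, wet=0.09; AND[a·b] → w = 0.0081
R3 (z=106.7): damp=0.87, mild=0.09, moderate=0.61; AND[a·b] → w = 0.0478
Weighted average = (0.5307·20.5 + 0.0081·198.0 + 0.0478·106.7) / (0.5307 + 0.0081 + 0.0478)
  = 17.5795 / 0.5866 = 29.970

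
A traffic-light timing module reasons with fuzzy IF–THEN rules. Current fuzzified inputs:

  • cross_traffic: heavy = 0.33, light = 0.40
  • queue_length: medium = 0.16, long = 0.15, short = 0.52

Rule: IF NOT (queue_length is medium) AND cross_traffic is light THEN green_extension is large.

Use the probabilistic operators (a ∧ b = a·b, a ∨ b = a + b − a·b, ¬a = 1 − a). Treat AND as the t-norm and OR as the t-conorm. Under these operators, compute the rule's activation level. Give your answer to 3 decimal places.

0.336

firing strength: ¬medium=1−0.16=0.84, light=0.40; AND[a·b] → w = 0.3360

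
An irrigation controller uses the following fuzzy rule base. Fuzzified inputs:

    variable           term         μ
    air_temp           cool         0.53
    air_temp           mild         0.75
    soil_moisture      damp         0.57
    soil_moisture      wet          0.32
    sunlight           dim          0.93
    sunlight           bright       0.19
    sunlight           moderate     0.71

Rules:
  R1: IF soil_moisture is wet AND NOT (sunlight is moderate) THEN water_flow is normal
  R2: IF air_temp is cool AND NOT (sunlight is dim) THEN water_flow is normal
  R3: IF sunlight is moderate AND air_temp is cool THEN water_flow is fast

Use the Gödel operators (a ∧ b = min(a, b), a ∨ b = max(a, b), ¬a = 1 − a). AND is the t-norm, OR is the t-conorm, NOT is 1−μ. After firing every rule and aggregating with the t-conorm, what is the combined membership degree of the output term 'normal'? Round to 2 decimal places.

0.29

R1: wet=0.32, ¬moderate=1−0.71=0.29; AND[min(a, b)] → w = 0.29
R2: cool=0.53, ¬dim=1−0.93=0.07; AND[min(a, b)] → w = 0.07
R3: moderate=0.71, cool=0.53; AND[min(a, b)] → w = 0.53
Rules with consequent 'normal': {R1, R2} → strengths 0.29, 0.07
Aggregate via t-conorm [max(a, b)]: 0.29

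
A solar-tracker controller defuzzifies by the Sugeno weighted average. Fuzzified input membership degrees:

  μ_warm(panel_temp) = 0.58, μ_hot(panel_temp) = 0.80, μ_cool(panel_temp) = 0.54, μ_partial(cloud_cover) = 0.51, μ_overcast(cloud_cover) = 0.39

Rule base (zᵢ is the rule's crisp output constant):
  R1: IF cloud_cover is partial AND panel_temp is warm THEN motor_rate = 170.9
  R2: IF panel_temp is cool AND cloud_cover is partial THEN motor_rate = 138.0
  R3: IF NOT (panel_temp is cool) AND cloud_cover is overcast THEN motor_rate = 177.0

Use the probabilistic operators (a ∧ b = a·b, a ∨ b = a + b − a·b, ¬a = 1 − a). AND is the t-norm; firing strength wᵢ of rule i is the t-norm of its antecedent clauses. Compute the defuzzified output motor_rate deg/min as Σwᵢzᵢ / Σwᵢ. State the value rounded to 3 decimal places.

160.287

R1 (z=170.9): partial=0.51, warm=0.58; AND[a·b] → w = 0.2958
R2 (z=138.0): cool=0.54, partial=0.51; AND[a·b] → w = 0.2754
R3 (z=177.0): ¬cool=1−0.54=0.46, overcast=0.39; AND[a·b] → w = 0.1794
Weighted average = (0.2958·170.9 + 0.2754·138.0 + 0.1794·177.0) / (0.2958 + 0.2754 + 0.1794)
  = 120.3112 / 0.7506 = 160.287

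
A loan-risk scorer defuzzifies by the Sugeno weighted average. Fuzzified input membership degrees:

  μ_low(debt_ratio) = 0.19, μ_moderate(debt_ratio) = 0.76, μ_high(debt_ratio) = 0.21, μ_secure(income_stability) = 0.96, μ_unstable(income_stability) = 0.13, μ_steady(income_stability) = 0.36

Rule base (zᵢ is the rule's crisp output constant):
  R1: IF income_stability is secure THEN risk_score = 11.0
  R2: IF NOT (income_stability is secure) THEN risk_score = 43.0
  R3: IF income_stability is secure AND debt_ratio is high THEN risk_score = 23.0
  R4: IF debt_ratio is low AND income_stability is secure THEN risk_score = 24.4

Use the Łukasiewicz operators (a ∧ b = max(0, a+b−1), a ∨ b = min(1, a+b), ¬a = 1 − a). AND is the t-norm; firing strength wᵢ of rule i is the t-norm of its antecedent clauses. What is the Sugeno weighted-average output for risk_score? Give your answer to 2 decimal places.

15.04

R1 (z=11.0): secure=0.96 → w = 0.96
R2 (z=43.0): ¬secure=1−0.96=0.04 → w = 0.04
R3 (z=23.0): secure=0.96, high=0.21; AND[max(0, a+b−1)] → w = 0.17
R4 (z=24.4): low=0.19, secure=0.96; AND[max(0, a+b−1)] → w = 0.15
Weighted average = (0.96·11.0 + 0.04·43.0 + 0.17·23.0 + 0.15·24.4) / (0.96 + 0.04 + 0.17 + 0.15)
  = 19.8500 / 1.3200 = 15.04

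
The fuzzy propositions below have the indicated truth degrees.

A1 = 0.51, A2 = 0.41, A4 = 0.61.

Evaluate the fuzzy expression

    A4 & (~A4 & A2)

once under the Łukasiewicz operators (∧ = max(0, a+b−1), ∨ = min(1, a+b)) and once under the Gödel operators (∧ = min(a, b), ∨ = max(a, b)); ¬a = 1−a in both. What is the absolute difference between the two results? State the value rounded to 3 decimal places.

Under Łukasiewicz:
  ~A4 = 1 − 0.61 = 0.39
  ~A4 & A2 = max(0, a+b−1) on (0.39, 0.41) = 0.00
  A4 & (~A4 & A2) = max(0, a+b−1) on (0.61, 0.00) = 0.00
  → value = 0.0000
Under Gödel:
  ~A4 = 1 − 0.61 = 0.39
  ~A4 & A2 = min(a, b) on (0.39, 0.41) = 0.39
  A4 & (~A4 & A2) = min(a, b) on (0.61, 0.39) = 0.39
  → value = 0.3900
|0.0000 − 0.3900| = 0.390

0.390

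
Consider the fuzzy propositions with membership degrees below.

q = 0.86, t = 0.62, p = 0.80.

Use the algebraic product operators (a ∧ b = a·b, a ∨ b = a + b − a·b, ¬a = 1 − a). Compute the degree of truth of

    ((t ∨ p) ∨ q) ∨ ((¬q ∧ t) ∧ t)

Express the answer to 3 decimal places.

t ∨ p = a + b − a·b on (0.6200, 0.8000) = 0.9240
(t ∨ p) ∨ q = a + b − a·b on (0.9240, 0.8600) = 0.9894
¬q = 1 − 0.8600 = 0.1400
¬q ∧ t = a·b on (0.1400, 0.6200) = 0.0868
(¬q ∧ t) ∧ t = a·b on (0.0868, 0.6200) = 0.0538
((t ∨ p) ∨ q) ∨ ((¬q ∧ t) ∧ t) = a + b − a·b on (0.9894, 0.0538) = 0.9899

0.990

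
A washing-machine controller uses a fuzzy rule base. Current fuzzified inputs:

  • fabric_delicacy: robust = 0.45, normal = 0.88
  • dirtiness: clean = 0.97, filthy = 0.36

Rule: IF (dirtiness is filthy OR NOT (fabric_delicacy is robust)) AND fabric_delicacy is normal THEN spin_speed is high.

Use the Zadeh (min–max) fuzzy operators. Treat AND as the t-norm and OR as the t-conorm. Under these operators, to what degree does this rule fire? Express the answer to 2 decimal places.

0.55

firing strength: (filthy=0.36 OR ¬robust=1−0.45=0.55) = 0.55; AND[min(a, b)] with normal=0.88 → w = 0.55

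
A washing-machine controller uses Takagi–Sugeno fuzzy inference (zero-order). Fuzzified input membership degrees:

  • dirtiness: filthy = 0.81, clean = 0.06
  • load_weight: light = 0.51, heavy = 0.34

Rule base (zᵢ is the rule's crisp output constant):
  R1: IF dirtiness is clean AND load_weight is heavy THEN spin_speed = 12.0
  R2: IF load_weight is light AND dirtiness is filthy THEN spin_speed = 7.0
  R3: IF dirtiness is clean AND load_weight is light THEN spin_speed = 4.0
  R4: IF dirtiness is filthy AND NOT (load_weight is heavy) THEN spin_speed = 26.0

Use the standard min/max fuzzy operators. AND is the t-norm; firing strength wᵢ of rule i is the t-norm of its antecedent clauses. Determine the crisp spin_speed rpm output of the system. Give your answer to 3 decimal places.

16.814

R1 (z=12.0): clean=0.06, heavy=0.34; AND[min(a, b)] → w = 0.06
R2 (z=7.0): light=0.51, filthy=0.81; AND[min(a, b)] → w = 0.51
R3 (z=4.0): clean=0.06, light=0.51; AND[min(a, b)] → w = 0.06
R4 (z=26.0): filthy=0.81, ¬heavy=1−0.34=0.66; AND[min(a, b)] → w = 0.66
Weighted average = (0.06·12.0 + 0.51·7.0 + 0.06·4.0 + 0.66·26.0) / (0.06 + 0.51 + 0.06 + 0.66)
  = 21.6900 / 1.2900 = 16.814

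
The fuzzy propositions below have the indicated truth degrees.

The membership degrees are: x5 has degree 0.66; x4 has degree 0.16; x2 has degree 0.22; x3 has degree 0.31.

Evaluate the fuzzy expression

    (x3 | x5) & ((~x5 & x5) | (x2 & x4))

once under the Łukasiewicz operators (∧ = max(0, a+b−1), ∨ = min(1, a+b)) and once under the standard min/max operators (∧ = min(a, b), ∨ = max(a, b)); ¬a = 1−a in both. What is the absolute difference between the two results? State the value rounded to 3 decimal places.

Under Łukasiewicz:
  x3 | x5 = min(1, a+b) on (0.31, 0.66) = 0.97
  ~x5 = 1 − 0.66 = 0.34
  ~x5 & x5 = max(0, a+b−1) on (0.34, 0.66) = 0.00
  x2 & x4 = max(0, a+b−1) on (0.22, 0.16) = 0.00
  (~x5 & x5) | (x2 & x4) = min(1, a+b) on (0.00, 0.00) = 0.00
  (x3 | x5) & ((~x5 & x5) | (x2 & x4)) = max(0, a+b−1) on (0.97, 0.00) = 0.00
  → value = 0.0000
Under standard min/max:
  x3 | x5 = max(a, b) on (0.31, 0.66) = 0.66
  ~x5 = 1 − 0.66 = 0.34
  ~x5 & x5 = min(a, b) on (0.34, 0.66) = 0.34
  x2 & x4 = min(a, b) on (0.22, 0.16) = 0.16
  (~x5 & x5) | (x2 & x4) = max(a, b) on (0.34, 0.16) = 0.34
  (x3 | x5) & ((~x5 & x5) | (x2 & x4)) = min(a, b) on (0.66, 0.34) = 0.34
  → value = 0.3400
|0.0000 − 0.3400| = 0.340

0.340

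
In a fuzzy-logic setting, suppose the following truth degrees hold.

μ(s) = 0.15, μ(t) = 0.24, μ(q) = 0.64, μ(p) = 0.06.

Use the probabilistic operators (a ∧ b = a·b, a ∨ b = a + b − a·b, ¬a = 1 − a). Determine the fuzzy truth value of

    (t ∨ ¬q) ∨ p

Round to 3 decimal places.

0.543

¬q = 1 − 0.6400 = 0.3600
t ∨ ¬q = a + b − a·b on (0.2400, 0.3600) = 0.5136
(t ∨ ¬q) ∨ p = a + b − a·b on (0.5136, 0.0600) = 0.5428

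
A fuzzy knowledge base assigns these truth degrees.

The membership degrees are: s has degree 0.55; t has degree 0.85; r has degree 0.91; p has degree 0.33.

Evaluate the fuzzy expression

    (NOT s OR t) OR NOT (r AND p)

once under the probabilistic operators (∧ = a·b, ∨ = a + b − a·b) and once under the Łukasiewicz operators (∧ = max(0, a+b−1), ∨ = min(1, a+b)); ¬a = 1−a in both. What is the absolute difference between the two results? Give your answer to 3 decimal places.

Under probabilistic:
  NOT s = 1 − 0.5500 = 0.4500
  NOT s OR t = a + b − a·b on (0.4500, 0.8500) = 0.9175
  r AND p = a·b on (0.9100, 0.3300) = 0.3003
  NOT (r AND p) = 1 − 0.3003 = 0.6997
  (NOT s OR t) OR NOT (r AND p) = a + b − a·b on (0.9175, 0.6997) = 0.9752
  → value = 0.9752
Under Łukasiewicz:
  NOT s = 1 − 0.55 = 0.45
  NOT s OR t = min(1, a+b) on (0.45, 0.85) = 1.00
  r AND p = max(0, a+b−1) on (0.91, 0.33) = 0.24
  NOT (r AND p) = 1 − 0.24 = 0.76
  (NOT s OR t) OR NOT (r AND p) = min(1, a+b) on (1.00, 0.76) = 1.00
  → value = 1.0000
|0.9752 − 1.0000| = 0.025

0.025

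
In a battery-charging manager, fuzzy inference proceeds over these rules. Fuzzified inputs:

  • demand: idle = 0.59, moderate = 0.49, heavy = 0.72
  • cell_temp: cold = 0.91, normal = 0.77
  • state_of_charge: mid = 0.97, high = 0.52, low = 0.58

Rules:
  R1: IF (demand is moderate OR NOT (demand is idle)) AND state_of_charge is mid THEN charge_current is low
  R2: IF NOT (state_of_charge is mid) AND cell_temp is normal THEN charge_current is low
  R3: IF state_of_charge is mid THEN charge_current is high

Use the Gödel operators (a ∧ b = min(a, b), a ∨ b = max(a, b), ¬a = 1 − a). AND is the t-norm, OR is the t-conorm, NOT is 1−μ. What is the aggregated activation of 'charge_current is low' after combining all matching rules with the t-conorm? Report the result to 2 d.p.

R1: (moderate=0.49 OR ¬idle=1−0.59=0.41) = 0.49; AND[min(a, b)] with mid=0.97 → w = 0.49
R2: ¬mid=1−0.97=0.03, normal=0.77; AND[min(a, b)] → w = 0.03
R3: mid=0.97 → w = 0.97
Rules with consequent 'low': {R1, R2} → strengths 0.49, 0.03
Aggregate via t-conorm [max(a, b)]: 0.49

0.49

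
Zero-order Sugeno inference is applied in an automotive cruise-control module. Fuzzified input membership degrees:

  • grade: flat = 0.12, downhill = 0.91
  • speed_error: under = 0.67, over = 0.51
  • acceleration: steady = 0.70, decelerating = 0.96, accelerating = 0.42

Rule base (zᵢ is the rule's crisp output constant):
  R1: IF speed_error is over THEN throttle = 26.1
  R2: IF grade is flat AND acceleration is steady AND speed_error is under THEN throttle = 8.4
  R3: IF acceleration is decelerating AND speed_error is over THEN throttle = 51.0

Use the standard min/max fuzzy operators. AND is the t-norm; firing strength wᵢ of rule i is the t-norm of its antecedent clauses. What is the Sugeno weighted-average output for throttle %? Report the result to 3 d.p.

35.376

R1 (z=26.1): over=0.51 → w = 0.51
R2 (z=8.4): flat=0.12, steady=0.70, under=0.67; AND[min(a, b)] → w = 0.12
R3 (z=51.0): decelerating=0.96, over=0.51; AND[min(a, b)] → w = 0.51
Weighted average = (0.51·26.1 + 0.12·8.4 + 0.51·51.0) / (0.51 + 0.12 + 0.51)
  = 40.3290 / 1.1400 = 35.376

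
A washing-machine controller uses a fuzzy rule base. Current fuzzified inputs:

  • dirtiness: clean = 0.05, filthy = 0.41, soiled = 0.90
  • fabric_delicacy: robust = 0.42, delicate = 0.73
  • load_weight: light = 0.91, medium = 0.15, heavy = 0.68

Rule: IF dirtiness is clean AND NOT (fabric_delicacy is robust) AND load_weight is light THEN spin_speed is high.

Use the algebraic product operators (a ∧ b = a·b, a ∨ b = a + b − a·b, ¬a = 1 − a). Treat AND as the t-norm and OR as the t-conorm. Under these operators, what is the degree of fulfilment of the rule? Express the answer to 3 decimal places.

0.026

firing strength: clean=0.05, ¬robust=1−0.42=0.58, light=0.91; AND[a·b] → w = 0.0264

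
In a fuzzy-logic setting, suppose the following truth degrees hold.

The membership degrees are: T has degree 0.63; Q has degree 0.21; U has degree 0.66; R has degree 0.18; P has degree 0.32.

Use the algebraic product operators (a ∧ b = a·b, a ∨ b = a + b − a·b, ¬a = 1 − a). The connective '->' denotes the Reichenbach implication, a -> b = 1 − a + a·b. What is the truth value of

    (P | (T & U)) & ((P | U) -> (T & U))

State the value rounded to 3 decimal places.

T & U = a·b on (0.6300, 0.6600) = 0.4158
P | (T & U) = a + b − a·b on (0.3200, 0.4158) = 0.6027
P | U = a + b − a·b on (0.3200, 0.6600) = 0.7688
T & U = a·b on (0.6300, 0.6600) = 0.4158
(P | U) -> (T & U)  [Reichenbach: 1 − a + a·b] with a=0.7688, b=0.4158 → 0.5509
(P | (T & U)) & ((P | U) -> (T & U)) = a·b on (0.6027, 0.5509) = 0.3320

0.332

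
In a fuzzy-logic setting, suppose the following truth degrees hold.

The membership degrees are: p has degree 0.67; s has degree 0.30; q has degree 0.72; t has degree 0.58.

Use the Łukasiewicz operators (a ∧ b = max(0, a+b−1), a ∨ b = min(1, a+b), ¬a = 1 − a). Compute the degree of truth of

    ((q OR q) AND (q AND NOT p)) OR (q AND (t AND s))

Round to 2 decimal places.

q OR q = min(1, a+b) on (0.72, 0.72) = 1.00
NOT p = 1 − 0.67 = 0.33
q AND NOT p = max(0, a+b−1) on (0.72, 0.33) = 0.05
(q OR q) AND (q AND NOT p) = max(0, a+b−1) on (1.00, 0.05) = 0.05
t AND s = max(0, a+b−1) on (0.58, 0.30) = 0.00
q AND (t AND s) = max(0, a+b−1) on (0.72, 0.00) = 0.00
((q OR q) AND (q AND NOT p)) OR (q AND (t AND s)) = min(1, a+b) on (0.05, 0.00) = 0.05

0.05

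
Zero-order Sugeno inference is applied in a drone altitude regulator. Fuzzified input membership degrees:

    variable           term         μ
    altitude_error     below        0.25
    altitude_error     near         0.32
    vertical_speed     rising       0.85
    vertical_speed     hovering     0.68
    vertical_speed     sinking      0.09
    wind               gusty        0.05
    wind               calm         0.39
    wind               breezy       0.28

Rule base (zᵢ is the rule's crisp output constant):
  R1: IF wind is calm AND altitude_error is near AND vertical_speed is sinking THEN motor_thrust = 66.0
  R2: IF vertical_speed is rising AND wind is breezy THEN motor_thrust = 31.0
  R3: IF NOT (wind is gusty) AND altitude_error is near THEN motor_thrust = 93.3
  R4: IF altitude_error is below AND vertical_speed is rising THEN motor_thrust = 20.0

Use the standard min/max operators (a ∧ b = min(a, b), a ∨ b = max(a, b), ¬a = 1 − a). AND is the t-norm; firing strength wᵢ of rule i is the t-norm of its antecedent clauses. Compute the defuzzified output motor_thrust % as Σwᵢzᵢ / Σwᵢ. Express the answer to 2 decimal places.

52.63

R1 (z=66.0): calm=0.39, near=0.32, sinking=0.09; AND[min(a, b)] → w = 0.09
R2 (z=31.0): rising=0.85, breezy=0.28; AND[min(a, b)] → w = 0.28
R3 (z=93.3): ¬gusty=1−0.05=0.95, near=0.32; AND[min(a, b)] → w = 0.32
R4 (z=20.0): below=0.25, rising=0.85; AND[min(a, b)] → w = 0.25
Weighted average = (0.09·66.0 + 0.28·31.0 + 0.32·93.3 + 0.25·20.0) / (0.09 + 0.28 + 0.32 + 0.25)
  = 49.4760 / 0.9400 = 52.63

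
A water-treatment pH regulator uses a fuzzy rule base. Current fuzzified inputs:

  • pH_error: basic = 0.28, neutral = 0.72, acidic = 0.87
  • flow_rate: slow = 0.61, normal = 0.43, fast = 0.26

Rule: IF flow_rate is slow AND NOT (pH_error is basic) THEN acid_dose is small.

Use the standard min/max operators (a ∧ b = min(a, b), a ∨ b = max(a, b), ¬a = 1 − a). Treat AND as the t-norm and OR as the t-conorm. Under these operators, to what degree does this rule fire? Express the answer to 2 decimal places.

firing strength: slow=0.61, ¬basic=1−0.28=0.72; AND[min(a, b)] → w = 0.61

0.61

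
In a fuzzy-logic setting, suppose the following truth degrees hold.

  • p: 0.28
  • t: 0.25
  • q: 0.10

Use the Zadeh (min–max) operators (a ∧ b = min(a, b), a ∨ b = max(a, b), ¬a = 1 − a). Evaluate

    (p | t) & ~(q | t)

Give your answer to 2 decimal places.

p | t = max(a, b) on (0.28, 0.25) = 0.28
q | t = max(a, b) on (0.10, 0.25) = 0.25
~(q | t) = 1 − 0.25 = 0.75
(p | t) & ~(q | t) = min(a, b) on (0.28, 0.75) = 0.28

0.28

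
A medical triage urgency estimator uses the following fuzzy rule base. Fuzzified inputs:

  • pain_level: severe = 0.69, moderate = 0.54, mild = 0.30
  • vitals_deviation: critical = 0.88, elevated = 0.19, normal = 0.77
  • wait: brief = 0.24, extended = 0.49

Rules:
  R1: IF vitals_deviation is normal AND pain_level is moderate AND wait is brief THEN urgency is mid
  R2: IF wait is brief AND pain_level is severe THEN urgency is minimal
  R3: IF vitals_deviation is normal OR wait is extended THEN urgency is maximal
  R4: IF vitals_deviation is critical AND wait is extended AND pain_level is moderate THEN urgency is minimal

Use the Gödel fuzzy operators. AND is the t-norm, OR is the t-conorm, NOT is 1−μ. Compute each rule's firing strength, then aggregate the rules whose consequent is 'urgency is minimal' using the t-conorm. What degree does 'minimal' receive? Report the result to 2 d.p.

0.49

R1: normal=0.77, moderate=0.54, brief=0.24; AND[min(a, b)] → w = 0.24
R2: brief=0.24, severe=0.69; AND[min(a, b)] → w = 0.24
R3: normal=0.77, extended=0.49; OR[max(a, b)] → w = 0.77
R4: critical=0.88, extended=0.49, moderate=0.54; AND[min(a, b)] → w = 0.49
Rules with consequent 'minimal': {R2, R4} → strengths 0.24, 0.49
Aggregate via t-conorm [max(a, b)]: 0.49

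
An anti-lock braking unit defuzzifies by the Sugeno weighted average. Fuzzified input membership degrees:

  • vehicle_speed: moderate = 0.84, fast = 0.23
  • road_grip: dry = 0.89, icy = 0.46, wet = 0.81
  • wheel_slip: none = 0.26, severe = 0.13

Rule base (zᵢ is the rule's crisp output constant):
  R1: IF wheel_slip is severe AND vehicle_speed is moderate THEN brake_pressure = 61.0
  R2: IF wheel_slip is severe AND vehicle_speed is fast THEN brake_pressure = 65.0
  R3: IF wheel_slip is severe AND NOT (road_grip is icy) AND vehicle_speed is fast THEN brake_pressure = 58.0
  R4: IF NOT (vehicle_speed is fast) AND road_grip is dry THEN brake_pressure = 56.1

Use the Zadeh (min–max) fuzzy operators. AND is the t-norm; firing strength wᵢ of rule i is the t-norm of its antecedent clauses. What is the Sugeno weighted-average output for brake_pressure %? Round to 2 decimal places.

R1 (z=61.0): severe=0.13, moderate=0.84; AND[min(a, b)] → w = 0.13
R2 (z=65.0): severe=0.13, fast=0.23; AND[min(a, b)] → w = 0.13
R3 (z=58.0): severe=0.13, ¬icy=1−0.46=0.54, fast=0.23; AND[min(a, b)] → w = 0.13
R4 (z=56.1): ¬fast=1−0.23=0.77, dry=0.89; AND[min(a, b)] → w = 0.77
Weighted average = (0.13·61.0 + 0.13·65.0 + 0.13·58.0 + 0.77·56.1) / (0.13 + 0.13 + 0.13 + 0.77)
  = 67.1170 / 1.1600 = 57.86

57.86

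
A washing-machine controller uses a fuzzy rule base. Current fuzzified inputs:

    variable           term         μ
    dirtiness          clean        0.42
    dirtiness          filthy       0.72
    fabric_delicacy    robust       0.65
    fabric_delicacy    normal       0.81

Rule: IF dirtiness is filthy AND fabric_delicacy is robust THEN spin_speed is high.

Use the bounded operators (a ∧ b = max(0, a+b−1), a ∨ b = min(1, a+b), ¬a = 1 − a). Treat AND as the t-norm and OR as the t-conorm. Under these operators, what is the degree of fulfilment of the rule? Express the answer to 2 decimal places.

0.37

firing strength: filthy=0.72, robust=0.65; AND[max(0, a+b−1)] → w = 0.37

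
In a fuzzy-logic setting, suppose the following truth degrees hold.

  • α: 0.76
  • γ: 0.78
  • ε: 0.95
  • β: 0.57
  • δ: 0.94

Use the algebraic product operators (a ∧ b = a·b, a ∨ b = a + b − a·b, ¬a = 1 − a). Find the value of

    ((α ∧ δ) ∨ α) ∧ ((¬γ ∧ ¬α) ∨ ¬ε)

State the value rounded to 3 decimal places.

α ∧ δ = a·b on (0.7600, 0.9400) = 0.7144
(α ∧ δ) ∨ α = a + b − a·b on (0.7144, 0.7600) = 0.9315
¬γ = 1 − 0.7800 = 0.2200
¬α = 1 − 0.7600 = 0.2400
¬γ ∧ ¬α = a·b on (0.2200, 0.2400) = 0.0528
¬ε = 1 − 0.9500 = 0.0500
(¬γ ∧ ¬α) ∨ ¬ε = a + b − a·b on (0.0528, 0.0500) = 0.1002
((α ∧ δ) ∨ α) ∧ ((¬γ ∧ ¬α) ∨ ¬ε) = a·b on (0.9315, 0.1002) = 0.0933

0.093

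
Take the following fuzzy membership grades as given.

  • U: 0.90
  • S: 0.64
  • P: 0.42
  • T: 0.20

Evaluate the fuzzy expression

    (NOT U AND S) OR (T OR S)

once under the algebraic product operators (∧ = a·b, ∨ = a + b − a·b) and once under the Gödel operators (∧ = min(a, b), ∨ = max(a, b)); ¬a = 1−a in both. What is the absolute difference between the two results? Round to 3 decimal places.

0.090

Under algebraic product:
  NOT U = 1 − 0.9000 = 0.1000
  NOT U AND S = a·b on (0.1000, 0.6400) = 0.0640
  T OR S = a + b − a·b on (0.2000, 0.6400) = 0.7120
  (NOT U AND S) OR (T OR S) = a + b − a·b on (0.0640, 0.7120) = 0.7304
  → value = 0.7304
Under Gödel:
  NOT U = 1 − 0.90 = 0.10
  NOT U AND S = min(a, b) on (0.10, 0.64) = 0.10
  T OR S = max(a, b) on (0.20, 0.64) = 0.64
  (NOT U AND S) OR (T OR S) = max(a, b) on (0.10, 0.64) = 0.64
  → value = 0.6400
|0.7304 − 0.6400| = 0.090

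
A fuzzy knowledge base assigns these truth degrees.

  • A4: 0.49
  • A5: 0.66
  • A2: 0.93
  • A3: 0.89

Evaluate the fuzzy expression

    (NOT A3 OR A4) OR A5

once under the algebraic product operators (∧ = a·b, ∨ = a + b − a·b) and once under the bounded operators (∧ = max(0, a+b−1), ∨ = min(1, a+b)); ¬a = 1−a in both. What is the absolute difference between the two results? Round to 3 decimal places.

0.154

Under algebraic product:
  NOT A3 = 1 − 0.8900 = 0.1100
  NOT A3 OR A4 = a + b − a·b on (0.1100, 0.4900) = 0.5461
  (NOT A3 OR A4) OR A5 = a + b − a·b on (0.5461, 0.6600) = 0.8457
  → value = 0.8457
Under bounded:
  NOT A3 = 1 − 0.89 = 0.11
  NOT A3 OR A4 = min(1, a+b) on (0.11, 0.49) = 0.60
  (NOT A3 OR A4) OR A5 = min(1, a+b) on (0.60, 0.66) = 1.00
  → value = 1.0000
|0.8457 − 1.0000| = 0.154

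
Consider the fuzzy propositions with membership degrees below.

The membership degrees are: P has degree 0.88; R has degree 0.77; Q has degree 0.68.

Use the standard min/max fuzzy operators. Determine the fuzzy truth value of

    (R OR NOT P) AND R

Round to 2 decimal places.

NOT P = 1 − 0.88 = 0.12
R OR NOT P = max(a, b) on (0.77, 0.12) = 0.77
(R OR NOT P) AND R = min(a, b) on (0.77, 0.77) = 0.77

0.77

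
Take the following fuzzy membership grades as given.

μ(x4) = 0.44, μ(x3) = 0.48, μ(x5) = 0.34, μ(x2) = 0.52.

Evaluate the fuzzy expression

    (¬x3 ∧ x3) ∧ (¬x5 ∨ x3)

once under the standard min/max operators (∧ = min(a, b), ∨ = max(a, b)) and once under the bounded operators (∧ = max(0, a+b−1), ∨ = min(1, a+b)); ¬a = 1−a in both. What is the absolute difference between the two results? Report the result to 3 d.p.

0.480

Under standard min/max:
  ¬x3 = 1 − 0.48 = 0.52
  ¬x3 ∧ x3 = min(a, b) on (0.52, 0.48) = 0.48
  ¬x5 = 1 − 0.34 = 0.66
  ¬x5 ∨ x3 = max(a, b) on (0.66, 0.48) = 0.66
  (¬x3 ∧ x3) ∧ (¬x5 ∨ x3) = min(a, b) on (0.48, 0.66) = 0.48
  → value = 0.4800
Under bounded:
  ¬x3 = 1 − 0.48 = 0.52
  ¬x3 ∧ x3 = max(0, a+b−1) on (0.52, 0.48) = 0.00
  ¬x5 = 1 − 0.34 = 0.66
  ¬x5 ∨ x3 = min(1, a+b) on (0.66, 0.48) = 1.00
  (¬x3 ∧ x3) ∧ (¬x5 ∨ x3) = max(0, a+b−1) on (0.00, 1.00) = 0.00
  → value = 0.0000
|0.4800 − 0.0000| = 0.480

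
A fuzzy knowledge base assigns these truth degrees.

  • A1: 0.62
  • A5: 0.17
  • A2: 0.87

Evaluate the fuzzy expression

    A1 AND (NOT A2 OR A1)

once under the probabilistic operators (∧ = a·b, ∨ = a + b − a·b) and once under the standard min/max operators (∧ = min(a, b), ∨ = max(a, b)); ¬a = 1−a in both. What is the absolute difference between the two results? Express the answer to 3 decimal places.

0.205

Under probabilistic:
  NOT A2 = 1 − 0.8700 = 0.1300
  NOT A2 OR A1 = a + b − a·b on (0.1300, 0.6200) = 0.6694
  A1 AND (NOT A2 OR A1) = a·b on (0.6200, 0.6694) = 0.4150
  → value = 0.4150
Under standard min/max:
  NOT A2 = 1 − 0.87 = 0.13
  NOT A2 OR A1 = max(a, b) on (0.13, 0.62) = 0.62
  A1 AND (NOT A2 OR A1) = min(a, b) on (0.62, 0.62) = 0.62
  → value = 0.6200
|0.4150 − 0.6200| = 0.205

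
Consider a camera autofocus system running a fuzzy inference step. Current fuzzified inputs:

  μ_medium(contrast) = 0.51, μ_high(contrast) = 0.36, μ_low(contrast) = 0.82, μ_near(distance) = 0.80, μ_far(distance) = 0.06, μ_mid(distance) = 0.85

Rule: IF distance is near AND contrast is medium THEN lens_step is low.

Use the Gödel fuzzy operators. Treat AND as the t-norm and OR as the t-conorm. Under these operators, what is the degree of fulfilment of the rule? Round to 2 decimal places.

0.51

firing strength: near=0.80, medium=0.51; AND[min(a, b)] → w = 0.51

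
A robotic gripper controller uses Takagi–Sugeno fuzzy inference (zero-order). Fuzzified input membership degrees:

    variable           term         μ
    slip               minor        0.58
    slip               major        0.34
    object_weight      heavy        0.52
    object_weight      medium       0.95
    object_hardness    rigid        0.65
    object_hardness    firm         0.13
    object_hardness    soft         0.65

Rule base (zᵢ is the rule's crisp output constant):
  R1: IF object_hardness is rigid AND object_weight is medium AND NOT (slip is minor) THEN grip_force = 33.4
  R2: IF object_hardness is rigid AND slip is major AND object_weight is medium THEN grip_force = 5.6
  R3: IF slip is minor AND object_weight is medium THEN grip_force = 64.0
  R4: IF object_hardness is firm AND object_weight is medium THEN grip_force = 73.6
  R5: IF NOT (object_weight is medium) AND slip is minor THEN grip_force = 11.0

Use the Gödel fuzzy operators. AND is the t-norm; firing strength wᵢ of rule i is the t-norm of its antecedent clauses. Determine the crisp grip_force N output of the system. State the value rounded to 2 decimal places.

41.56

R1 (z=33.4): rigid=0.65, medium=0.95, ¬minor=1−0.58=0.42; AND[min(a, b)] → w = 0.42
R2 (z=5.6): rigid=0.65, major=0.34, medium=0.95; AND[min(a, b)] → w = 0.34
R3 (z=64.0): minor=0.58, medium=0.95; AND[min(a, b)] → w = 0.58
R4 (z=73.6): firm=0.13, medium=0.95; AND[min(a, b)] → w = 0.13
R5 (z=11.0): ¬medium=1−0.95=0.05, minor=0.58; AND[min(a, b)] → w = 0.05
Weighted average = (0.42·33.4 + 0.34·5.6 + 0.58·64.0 + 0.13·73.6 + 0.05·11.0) / (0.42 + 0.34 + 0.58 + 0.13 + 0.05)
  = 63.1700 / 1.5200 = 41.56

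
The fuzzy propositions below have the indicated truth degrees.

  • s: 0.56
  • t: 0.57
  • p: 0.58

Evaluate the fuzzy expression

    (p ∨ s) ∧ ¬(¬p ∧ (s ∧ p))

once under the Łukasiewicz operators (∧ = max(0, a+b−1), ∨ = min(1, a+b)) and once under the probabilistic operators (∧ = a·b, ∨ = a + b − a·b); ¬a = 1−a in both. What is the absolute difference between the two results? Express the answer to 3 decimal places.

Under Łukasiewicz:
  p ∨ s = min(1, a+b) on (0.58, 0.56) = 1.00
  ¬p = 1 − 0.58 = 0.42
  s ∧ p = max(0, a+b−1) on (0.56, 0.58) = 0.14
  ¬p ∧ (s ∧ p) = max(0, a+b−1) on (0.42, 0.14) = 0.00
  ¬(¬p ∧ (s ∧ p)) = 1 − 0.00 = 1.00
  (p ∨ s) ∧ ¬(¬p ∧ (s ∧ p)) = max(0, a+b−1) on (1.00, 1.00) = 1.00
  → value = 1.0000
Under probabilistic:
  p ∨ s = a + b − a·b on (0.5800, 0.5600) = 0.8152
  ¬p = 1 − 0.5800 = 0.4200
  s ∧ p = a·b on (0.5600, 0.5800) = 0.3248
  ¬p ∧ (s ∧ p) = a·b on (0.4200, 0.3248) = 0.1364
  ¬(¬p ∧ (s ∧ p)) = 1 − 0.1364 = 0.8636
  (p ∨ s) ∧ ¬(¬p ∧ (s ∧ p)) = a·b on (0.8152, 0.8636) = 0.7040
  → value = 0.7040
|1.0000 − 0.7040| = 0.296

0.296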